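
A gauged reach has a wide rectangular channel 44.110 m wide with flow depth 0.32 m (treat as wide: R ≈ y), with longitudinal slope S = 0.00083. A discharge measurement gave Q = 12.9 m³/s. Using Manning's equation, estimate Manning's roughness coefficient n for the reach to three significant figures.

A = b·y = 44.110 × 0.32 = 14.12 m²
Wide channel: R ≈ y = 0.32 m
n = (1/Q)·A·R^(2/3)·S^(1/2) = (1/12.9) × 14.12 × 0.4678 × 0.02881 = 0.01475

0.0147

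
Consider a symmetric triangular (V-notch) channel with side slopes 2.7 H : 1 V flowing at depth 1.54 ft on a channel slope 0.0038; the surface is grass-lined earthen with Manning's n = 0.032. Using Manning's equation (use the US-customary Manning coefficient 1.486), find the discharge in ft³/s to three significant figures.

14.8 ft³/s

A = z·y² = 2.7×1.54² = 6.403 ft²
P = 2y√(1+z²) = 2×1.54×√(1+2.7²) = 8.868 ft
R = A/P = 6.403/8.868 = 0.7221 ft
Q = (1.486/n)·A·R^(2/3)·S^(1/2) = (1.486/0.032) × 6.403 × 0.7221^(2/3) × 0.0038^(1/2) = 14.75 ft³/s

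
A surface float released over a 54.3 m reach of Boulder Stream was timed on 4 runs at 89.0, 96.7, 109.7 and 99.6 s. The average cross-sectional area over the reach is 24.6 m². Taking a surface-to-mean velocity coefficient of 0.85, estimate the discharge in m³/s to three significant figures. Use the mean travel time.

11.5 m³/s

t̄ = (89.0 + 96.7 + 109.7 + 99.6) / 4 = 98.75 s
v_surface = L / t̄ = 54.3 / 98.75 = 0.5499 m/s
v_mean = 0.85 × 0.5499 = 0.4674 m/s
Q = A × v_mean = 24.6 × 0.4674 = 11.50 m³/s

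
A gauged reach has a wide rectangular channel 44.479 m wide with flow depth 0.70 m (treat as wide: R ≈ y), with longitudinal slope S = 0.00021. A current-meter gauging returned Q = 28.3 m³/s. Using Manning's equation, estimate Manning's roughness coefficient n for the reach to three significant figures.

0.0126

A = b·y = 44.479 × 0.70 = 31.14 m²
Wide channel: R ≈ y = 0.70 m
n = (1/Q)·A·R^(2/3)·S^(1/2) = (1/28.3) × 31.14 × 0.7884 × 0.01449 = 0.01257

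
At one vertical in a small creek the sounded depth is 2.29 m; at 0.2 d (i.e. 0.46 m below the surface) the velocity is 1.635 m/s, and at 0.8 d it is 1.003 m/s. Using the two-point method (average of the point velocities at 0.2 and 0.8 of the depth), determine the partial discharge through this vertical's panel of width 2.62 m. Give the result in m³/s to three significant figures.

7.91 m³/s

v̄ = (1.635 + 1.003) / 2 = 1.319 m/s
q = v̄ × d × w = 1.319 × 2.29 × 2.62 = 7.914 m³/s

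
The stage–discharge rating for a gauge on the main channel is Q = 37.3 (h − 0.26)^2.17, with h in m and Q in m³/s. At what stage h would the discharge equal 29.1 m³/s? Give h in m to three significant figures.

1.15 m

h − h₀ = (Q/C)^(1/b) = (29.1/37.3)^(1/2.17) = 0.8919 m
h = 0.26 + 0.8919 = 1.152 m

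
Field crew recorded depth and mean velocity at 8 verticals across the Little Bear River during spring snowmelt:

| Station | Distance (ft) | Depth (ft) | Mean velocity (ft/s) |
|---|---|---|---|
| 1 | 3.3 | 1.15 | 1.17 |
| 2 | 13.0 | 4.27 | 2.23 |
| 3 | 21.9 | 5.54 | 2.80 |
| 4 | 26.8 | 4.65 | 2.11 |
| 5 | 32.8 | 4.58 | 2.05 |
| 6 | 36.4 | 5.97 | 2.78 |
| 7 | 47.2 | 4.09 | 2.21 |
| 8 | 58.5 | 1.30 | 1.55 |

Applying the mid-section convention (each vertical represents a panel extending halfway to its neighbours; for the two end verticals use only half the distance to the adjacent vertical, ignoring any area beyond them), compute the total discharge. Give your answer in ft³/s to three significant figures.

w_1 = (13.0 − 3.3)/2 = 4.85 ft; q_1 = 1.17 × 1.15 × 4.85 = 6.526 ft³/s
w_2 = (21.9 − 3.3)/2 = 9.3 ft; q_2 = 2.23 × 4.27 × 9.3 = 88.56 ft³/s
w_3 = (26.8 − 13.0)/2 = 6.9 ft; q_3 = 2.80 × 5.54 × 6.9 = 107.0 ft³/s
w_4 = (32.8 − 21.9)/2 = 5.45 ft; q_4 = 2.11 × 4.65 × 5.45 = 53.47 ft³/s
w_5 = (36.4 − 26.8)/2 = 4.8 ft; q_5 = 2.05 × 4.58 × 4.8 = 45.07 ft³/s
w_6 = (47.2 − 32.8)/2 = 7.2 ft; q_6 = 2.78 × 5.97 × 7.2 = 119.5 ft³/s
w_7 = (58.5 − 36.4)/2 = 11.05 ft; q_7 = 2.21 × 4.09 × 11.05 = 99.88 ft³/s
w_8 = (58.5 − 47.2)/2 = 5.65 ft; q_8 = 1.55 × 1.30 × 5.65 = 11.38 ft³/s
Q = Σ qᵢ = 531.4 ft³/s

531 ft³/s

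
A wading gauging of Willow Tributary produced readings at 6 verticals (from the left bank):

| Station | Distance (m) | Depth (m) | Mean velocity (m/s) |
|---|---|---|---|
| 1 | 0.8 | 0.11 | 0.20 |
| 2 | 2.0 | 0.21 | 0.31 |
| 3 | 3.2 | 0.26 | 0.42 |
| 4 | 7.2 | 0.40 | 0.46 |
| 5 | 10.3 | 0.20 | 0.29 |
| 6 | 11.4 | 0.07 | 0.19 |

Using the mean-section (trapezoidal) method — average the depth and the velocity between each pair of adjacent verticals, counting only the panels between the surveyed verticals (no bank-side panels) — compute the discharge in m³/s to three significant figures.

1.12 m³/s

Panel 1-2: Δb = 1.2 m, d̄ = (0.11+0.21)/2 = 0.16, v̄ = (0.20+0.31)/2 = 0.255 → q = 1.2×0.16×0.255 = 0.04896 m³/s
Panel 2-3: Δb = 1.2 m, d̄ = (0.21+0.26)/2 = 0.235, v̄ = (0.31+0.42)/2 = 0.365 → q = 1.2×0.235×0.365 = 0.1029 m³/s
Panel 3-4: Δb = 4 m, d̄ = (0.26+0.40)/2 = 0.33, v̄ = (0.42+0.46)/2 = 0.44 → q = 4×0.33×0.44 = 0.5808 m³/s
Panel 4-5: Δb = 3.1 m, d̄ = (0.40+0.20)/2 = 0.3, v̄ = (0.46+0.29)/2 = 0.375 → q = 3.1×0.3×0.375 = 0.3488 m³/s
Panel 5-6: Δb = 1.1 m, d̄ = (0.20+0.07)/2 = 0.135, v̄ = (0.29+0.19)/2 = 0.24 → q = 1.1×0.135×0.24 = 0.03564 m³/s
Q = Σ q = 1.117 m³/s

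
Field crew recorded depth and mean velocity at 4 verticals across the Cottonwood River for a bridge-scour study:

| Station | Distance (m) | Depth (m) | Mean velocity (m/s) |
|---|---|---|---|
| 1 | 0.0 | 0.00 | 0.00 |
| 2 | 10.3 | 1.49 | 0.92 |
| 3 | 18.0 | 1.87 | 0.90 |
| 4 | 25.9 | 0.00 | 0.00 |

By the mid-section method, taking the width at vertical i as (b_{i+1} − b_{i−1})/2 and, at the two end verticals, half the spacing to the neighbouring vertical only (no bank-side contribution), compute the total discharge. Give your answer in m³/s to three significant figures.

25.5 m³/s

w_2 = (18.0 − 0.0)/2 = 9 m; q_2 = 0.92 × 1.49 × 9 = 12.34 m³/s
w_3 = (25.9 − 10.3)/2 = 7.8 m; q_3 = 0.90 × 1.87 × 7.8 = 13.13 m³/s
Stations 1, 4 contribute zero (depth or velocity is 0).
Q = Σ qᵢ = 25.46 m³/s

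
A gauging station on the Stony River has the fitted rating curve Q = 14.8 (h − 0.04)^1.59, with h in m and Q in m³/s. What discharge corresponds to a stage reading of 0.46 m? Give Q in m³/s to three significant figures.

3.73 m³/s

Q = 14.8 × (0.46 − 0.04)^1.59 = 14.8 × 0.42^1.59 = 3.726 m³/s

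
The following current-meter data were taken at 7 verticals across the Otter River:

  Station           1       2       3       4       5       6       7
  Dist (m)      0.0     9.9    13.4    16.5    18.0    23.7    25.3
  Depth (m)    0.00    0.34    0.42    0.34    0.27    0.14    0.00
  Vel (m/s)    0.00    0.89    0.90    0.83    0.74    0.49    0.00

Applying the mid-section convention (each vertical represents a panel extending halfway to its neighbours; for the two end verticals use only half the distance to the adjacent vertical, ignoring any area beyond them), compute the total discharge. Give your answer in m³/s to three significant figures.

w_2 = (13.4 − 0.0)/2 = 6.7 m; q_2 = 0.89 × 0.34 × 6.7 = 2.027 m³/s
w_3 = (16.5 − 9.9)/2 = 3.3 m; q_3 = 0.90 × 0.42 × 3.3 = 1.247 m³/s
w_4 = (18.0 − 13.4)/2 = 2.3 m; q_4 = 0.83 × 0.34 × 2.3 = 0.6491 m³/s
w_5 = (23.7 − 16.5)/2 = 3.6 m; q_5 = 0.74 × 0.27 × 3.6 = 0.7193 m³/s
w_6 = (25.3 − 18.0)/2 = 3.65 m; q_6 = 0.49 × 0.14 × 3.65 = 0.2504 m³/s
Stations 1, 7 contribute zero (depth or velocity is 0).
Q = Σ qᵢ = 4.894 m³/s

4.89 m³/s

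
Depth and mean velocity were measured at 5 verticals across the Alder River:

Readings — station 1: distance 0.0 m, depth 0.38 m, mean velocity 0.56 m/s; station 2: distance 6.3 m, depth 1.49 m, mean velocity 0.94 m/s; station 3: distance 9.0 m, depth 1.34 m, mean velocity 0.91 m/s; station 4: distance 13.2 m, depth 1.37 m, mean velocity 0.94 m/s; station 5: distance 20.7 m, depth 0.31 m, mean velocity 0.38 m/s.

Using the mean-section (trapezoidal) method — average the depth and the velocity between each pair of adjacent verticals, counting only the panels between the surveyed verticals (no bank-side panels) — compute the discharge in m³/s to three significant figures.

Panel 1-2: Δb = 6.3 m, d̄ = (0.38+1.49)/2 = 0.935, v̄ = (0.56+0.94)/2 = 0.75 → q = 6.3×0.935×0.75 = 4.418 m³/s
Panel 2-3: Δb = 2.7 m, d̄ = (1.49+1.34)/2 = 1.415, v̄ = (0.94+0.91)/2 = 0.925 → q = 2.7×1.415×0.925 = 3.534 m³/s
Panel 3-4: Δb = 4.2 m, d̄ = (1.34+1.37)/2 = 1.355, v̄ = (0.91+0.94)/2 = 0.925 → q = 4.2×1.355×0.925 = 5.264 m³/s
Panel 4-5: Δb = 7.5 m, d̄ = (1.37+0.31)/2 = 0.84, v̄ = (0.94+0.38)/2 = 0.66 → q = 7.5×0.84×0.66 = 4.158 m³/s
Q = Σ q = 17.37 m³/s

17.4 m³/s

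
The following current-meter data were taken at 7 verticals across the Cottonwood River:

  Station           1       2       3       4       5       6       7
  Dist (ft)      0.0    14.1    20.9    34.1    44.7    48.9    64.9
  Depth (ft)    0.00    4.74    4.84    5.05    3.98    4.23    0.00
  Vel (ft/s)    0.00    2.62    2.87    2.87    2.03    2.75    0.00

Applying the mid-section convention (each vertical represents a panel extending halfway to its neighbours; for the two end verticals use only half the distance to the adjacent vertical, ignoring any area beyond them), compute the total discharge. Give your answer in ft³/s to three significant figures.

w_2 = (20.9 − 0.0)/2 = 10.45 ft; q_2 = 2.62 × 4.74 × 10.45 = 129.8 ft³/s
w_3 = (34.1 − 14.1)/2 = 10 ft; q_3 = 2.87 × 4.84 × 10 = 138.9 ft³/s
w_4 = (44.7 − 20.9)/2 = 11.9 ft; q_4 = 2.87 × 5.05 × 11.9 = 172.5 ft³/s
w_5 = (48.9 − 34.1)/2 = 7.4 ft; q_5 = 2.03 × 3.98 × 7.4 = 59.79 ft³/s
w_6 = (64.9 − 44.7)/2 = 10.1 ft; q_6 = 2.75 × 4.23 × 10.1 = 117.5 ft³/s
Stations 1, 7 contribute zero (depth or velocity is 0).
Q = Σ qᵢ = 618.4 ft³/s

618 ft³/s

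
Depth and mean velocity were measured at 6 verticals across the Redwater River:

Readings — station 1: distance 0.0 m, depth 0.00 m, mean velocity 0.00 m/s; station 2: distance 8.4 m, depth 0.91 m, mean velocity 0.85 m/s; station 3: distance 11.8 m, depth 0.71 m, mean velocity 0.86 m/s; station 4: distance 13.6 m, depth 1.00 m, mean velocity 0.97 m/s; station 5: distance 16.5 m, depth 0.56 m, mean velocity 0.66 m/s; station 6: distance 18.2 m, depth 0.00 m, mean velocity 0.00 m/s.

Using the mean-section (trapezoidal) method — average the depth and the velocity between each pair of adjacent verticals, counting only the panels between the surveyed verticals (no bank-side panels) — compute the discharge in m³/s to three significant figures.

7.39 m³/s

Panel 1-2: Δb = 8.4 m, d̄ = (0.00+0.91)/2 = 0.455, v̄ = (0.00+0.85)/2 = 0.425 → q = 8.4×0.455×0.425 = 1.624 m³/s
Panel 2-3: Δb = 3.4 m, d̄ = (0.91+0.71)/2 = 0.81, v̄ = (0.85+0.86)/2 = 0.855 → q = 3.4×0.81×0.855 = 2.355 m³/s
Panel 3-4: Δb = 1.8 m, d̄ = (0.71+1.00)/2 = 0.855, v̄ = (0.86+0.97)/2 = 0.915 → q = 1.8×0.855×0.915 = 1.408 m³/s
Panel 4-5: Δb = 2.9 m, d̄ = (1.00+0.56)/2 = 0.78, v̄ = (0.97+0.66)/2 = 0.815 → q = 2.9×0.78×0.815 = 1.844 m³/s
Panel 5-6: Δb = 1.7 m, d̄ = (0.56+0.00)/2 = 0.28, v̄ = (0.66+0.00)/2 = 0.33 → q = 1.7×0.28×0.33 = 0.1571 m³/s
Q = Σ q = 7.388 m³/s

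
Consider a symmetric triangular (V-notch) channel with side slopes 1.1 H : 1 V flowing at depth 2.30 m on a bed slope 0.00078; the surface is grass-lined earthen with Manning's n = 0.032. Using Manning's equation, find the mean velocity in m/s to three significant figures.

0.784 m/s

A = z·y² = 1.1×2.30² = 5.819 m²
P = 2y√(1+z²) = 2×2.30×√(1+1.1²) = 6.838 m
R = A/P = 5.819/6.838 = 0.8509 m
Q = (1/n)·A·R^(2/3)·S^(1/2) = (1/0.032) × 5.819 × 0.8509^(2/3) × 0.00078^(1/2) = 4.560 m³/s
V = Q/A = 4.560/5.819 = 0.7837 m/s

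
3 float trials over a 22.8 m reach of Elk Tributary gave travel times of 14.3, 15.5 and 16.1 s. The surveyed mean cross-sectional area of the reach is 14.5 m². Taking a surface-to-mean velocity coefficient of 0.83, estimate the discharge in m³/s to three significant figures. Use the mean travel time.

t̄ = (14.3 + 15.5 + 16.1) / 3 = 15.3 s
v_surface = L / t̄ = 22.8 / 15.3 = 1.490 m/s
v_mean = 0.83 × 1.490 = 1.237 m/s
Q = A × v_mean = 14.5 × 1.237 = 17.93 m³/s

17.9 m³/s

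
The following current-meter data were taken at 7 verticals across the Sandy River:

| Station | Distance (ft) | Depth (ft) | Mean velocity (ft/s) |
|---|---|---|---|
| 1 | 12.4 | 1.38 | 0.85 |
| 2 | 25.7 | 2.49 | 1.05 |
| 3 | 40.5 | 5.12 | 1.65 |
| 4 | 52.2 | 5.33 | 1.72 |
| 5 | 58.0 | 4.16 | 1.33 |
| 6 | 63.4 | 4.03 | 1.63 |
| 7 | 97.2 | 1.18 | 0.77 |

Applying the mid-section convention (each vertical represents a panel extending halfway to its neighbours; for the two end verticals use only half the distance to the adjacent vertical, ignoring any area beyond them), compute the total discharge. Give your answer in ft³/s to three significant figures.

412 ft³/s

w_1 = (25.7 − 12.4)/2 = 6.65 ft; q_1 = 0.85 × 1.38 × 6.65 = 7.800 ft³/s
w_2 = (40.5 − 12.4)/2 = 14.05 ft; q_2 = 1.05 × 2.49 × 14.05 = 36.73 ft³/s
w_3 = (52.2 − 25.7)/2 = 13.25 ft; q_3 = 1.65 × 5.12 × 13.25 = 111.9 ft³/s
w_4 = (58.0 − 40.5)/2 = 8.75 ft; q_4 = 1.72 × 5.33 × 8.75 = 80.22 ft³/s
w_5 = (63.4 − 52.2)/2 = 5.6 ft; q_5 = 1.33 × 4.16 × 5.6 = 30.98 ft³/s
w_6 = (97.2 − 58.0)/2 = 19.6 ft; q_6 = 1.63 × 4.03 × 19.6 = 128.8 ft³/s
w_7 = (97.2 − 63.4)/2 = 16.9 ft; q_7 = 0.77 × 1.18 × 16.9 = 15.36 ft³/s
Q = Σ qᵢ = 411.8 ft³/s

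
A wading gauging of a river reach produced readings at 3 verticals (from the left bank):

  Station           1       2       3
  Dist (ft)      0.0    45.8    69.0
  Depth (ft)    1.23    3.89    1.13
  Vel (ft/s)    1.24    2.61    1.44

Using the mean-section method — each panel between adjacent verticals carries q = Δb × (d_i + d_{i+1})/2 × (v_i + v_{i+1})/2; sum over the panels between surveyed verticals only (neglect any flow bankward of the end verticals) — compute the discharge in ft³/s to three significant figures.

344 ft³/s

Panel 1-2: Δb = 45.8 ft, d̄ = (1.23+3.89)/2 = 2.56, v̄ = (1.24+2.61)/2 = 1.925 → q = 45.8×2.56×1.925 = 225.7 ft³/s
Panel 2-3: Δb = 23.2 ft, d̄ = (3.89+1.13)/2 = 2.51, v̄ = (2.61+1.44)/2 = 2.025 → q = 23.2×2.51×2.025 = 117.9 ft³/s
Q = Σ q = 343.6 ft³/s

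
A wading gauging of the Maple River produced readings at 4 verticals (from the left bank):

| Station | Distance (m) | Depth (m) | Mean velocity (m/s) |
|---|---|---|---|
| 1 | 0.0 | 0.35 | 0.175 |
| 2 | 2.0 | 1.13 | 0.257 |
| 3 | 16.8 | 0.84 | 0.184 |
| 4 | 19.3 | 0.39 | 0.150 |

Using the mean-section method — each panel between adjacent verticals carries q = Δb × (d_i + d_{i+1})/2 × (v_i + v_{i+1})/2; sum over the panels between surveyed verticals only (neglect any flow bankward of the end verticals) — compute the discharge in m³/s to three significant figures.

3.79 m³/s

Panel 1-2: Δb = 2 m, d̄ = (0.35+1.13)/2 = 0.74, v̄ = (0.175+0.257)/2 = 0.216 → q = 2×0.74×0.216 = 0.3197 m³/s
Panel 2-3: Δb = 14.8 m, d̄ = (1.13+0.84)/2 = 0.985, v̄ = (0.257+0.184)/2 = 0.2205 → q = 14.8×0.985×0.2205 = 3.214 m³/s
Panel 3-4: Δb = 2.5 m, d̄ = (0.84+0.39)/2 = 0.615, v̄ = (0.184+0.150)/2 = 0.167 → q = 2.5×0.615×0.167 = 0.2568 m³/s
Q = Σ q = 3.791 m³/s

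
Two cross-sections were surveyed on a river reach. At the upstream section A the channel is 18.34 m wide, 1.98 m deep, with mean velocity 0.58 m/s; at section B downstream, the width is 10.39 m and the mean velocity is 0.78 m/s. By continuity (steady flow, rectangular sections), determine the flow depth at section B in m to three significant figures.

Q = A₁V₁ = (18.34×1.98) × 0.58 = 21.06 m³/s
d₂ = Q/(b₂ V₂) = 21.06/(10.39×0.78) = 2.599 m

2.60 m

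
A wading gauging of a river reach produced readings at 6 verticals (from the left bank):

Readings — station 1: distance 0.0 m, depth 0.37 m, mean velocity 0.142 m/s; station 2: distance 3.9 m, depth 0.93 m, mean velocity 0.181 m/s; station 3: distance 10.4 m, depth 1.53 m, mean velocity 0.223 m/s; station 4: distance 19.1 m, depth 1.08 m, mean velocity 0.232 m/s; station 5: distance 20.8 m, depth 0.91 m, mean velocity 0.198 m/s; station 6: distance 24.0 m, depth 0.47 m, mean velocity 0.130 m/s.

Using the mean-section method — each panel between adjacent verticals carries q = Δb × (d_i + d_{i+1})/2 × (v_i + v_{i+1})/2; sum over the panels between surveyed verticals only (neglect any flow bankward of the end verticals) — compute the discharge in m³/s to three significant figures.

Panel 1-2: Δb = 3.9 m, d̄ = (0.37+0.93)/2 = 0.65, v̄ = (0.142+0.181)/2 = 0.1615 → q = 3.9×0.65×0.1615 = 0.4094 m³/s
Panel 2-3: Δb = 6.5 m, d̄ = (0.93+1.53)/2 = 1.23, v̄ = (0.181+0.223)/2 = 0.202 → q = 6.5×1.23×0.202 = 1.615 m³/s
Panel 3-4: Δb = 8.7 m, d̄ = (1.53+1.08)/2 = 1.305, v̄ = (0.223+0.232)/2 = 0.2275 → q = 8.7×1.305×0.2275 = 2.583 m³/s
Panel 4-5: Δb = 1.7 m, d̄ = (1.08+0.91)/2 = 0.995, v̄ = (0.232+0.198)/2 = 0.215 → q = 1.7×0.995×0.215 = 0.3637 m³/s
Panel 5-6: Δb = 3.2 m, d̄ = (0.91+0.47)/2 = 0.69, v̄ = (0.198+0.130)/2 = 0.164 → q = 3.2×0.69×0.164 = 0.3621 m³/s
Q = Σ q = 5.333 m³/s

5.33 m³/s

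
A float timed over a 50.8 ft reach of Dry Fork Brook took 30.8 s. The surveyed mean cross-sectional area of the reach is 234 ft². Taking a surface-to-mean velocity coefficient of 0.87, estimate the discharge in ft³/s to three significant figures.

v_surface = L / t̄ = 50.8 / 30.8 = 1.649 ft/s
v_mean = 0.87 × 1.649 = 1.435 ft/s
Q = A × v_mean = 234 × 1.435 = 335.8 ft³/s

336 ft³/s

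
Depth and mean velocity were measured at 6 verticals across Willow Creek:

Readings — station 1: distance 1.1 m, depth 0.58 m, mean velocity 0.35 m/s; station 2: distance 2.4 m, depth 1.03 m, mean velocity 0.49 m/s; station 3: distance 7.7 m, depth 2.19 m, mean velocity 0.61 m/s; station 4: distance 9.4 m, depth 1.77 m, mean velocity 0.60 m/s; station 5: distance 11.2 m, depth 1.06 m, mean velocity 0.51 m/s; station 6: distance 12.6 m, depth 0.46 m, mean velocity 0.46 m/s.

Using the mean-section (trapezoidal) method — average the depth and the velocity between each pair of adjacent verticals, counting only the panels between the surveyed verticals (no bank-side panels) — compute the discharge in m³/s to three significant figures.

9.10 m³/s

Panel 1-2: Δb = 1.3 m, d̄ = (0.58+1.03)/2 = 0.805, v̄ = (0.35+0.49)/2 = 0.42 → q = 1.3×0.805×0.42 = 0.4395 m³/s
Panel 2-3: Δb = 5.3 m, d̄ = (1.03+2.19)/2 = 1.61, v̄ = (0.49+0.61)/2 = 0.55 → q = 5.3×1.61×0.55 = 4.693 m³/s
Panel 3-4: Δb = 1.7 m, d̄ = (2.19+1.77)/2 = 1.98, v̄ = (0.61+0.60)/2 = 0.605 → q = 1.7×1.98×0.605 = 2.036 m³/s
Panel 4-5: Δb = 1.8 m, d̄ = (1.77+1.06)/2 = 1.415, v̄ = (0.60+0.51)/2 = 0.555 → q = 1.8×1.415×0.555 = 1.414 m³/s
Panel 5-6: Δb = 1.4 m, d̄ = (1.06+0.46)/2 = 0.76, v̄ = (0.51+0.46)/2 = 0.485 → q = 1.4×0.76×0.485 = 0.5160 m³/s
Q = Σ q = 9.099 m³/s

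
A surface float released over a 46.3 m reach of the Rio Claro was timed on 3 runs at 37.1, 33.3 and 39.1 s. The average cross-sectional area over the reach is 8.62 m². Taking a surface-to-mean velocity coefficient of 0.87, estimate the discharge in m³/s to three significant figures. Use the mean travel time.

9.51 m³/s

t̄ = (37.1 + 33.3 + 39.1) / 3 = 36.5 s
v_surface = L / t̄ = 46.3 / 36.5 = 1.268 m/s
v_mean = 0.87 × 1.268 = 1.104 m/s
Q = A × v_mean = 8.62 × 1.104 = 9.513 m³/s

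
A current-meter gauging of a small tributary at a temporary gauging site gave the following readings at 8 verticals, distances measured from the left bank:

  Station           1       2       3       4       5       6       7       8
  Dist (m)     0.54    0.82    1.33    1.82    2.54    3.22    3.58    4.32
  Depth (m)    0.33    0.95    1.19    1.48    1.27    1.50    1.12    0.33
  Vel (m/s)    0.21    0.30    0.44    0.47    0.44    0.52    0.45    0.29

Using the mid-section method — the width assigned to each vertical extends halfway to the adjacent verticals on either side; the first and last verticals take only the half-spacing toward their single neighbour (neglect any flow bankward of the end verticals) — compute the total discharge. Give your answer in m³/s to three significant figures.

w_1 = (0.82 − 0.54)/2 = 0.14 m; q_1 = 0.21 × 0.33 × 0.14 = 0.009702 m³/s
w_2 = (1.33 − 0.54)/2 = 0.395 m; q_2 = 0.30 × 0.95 × 0.395 = 0.1126 m³/s
w_3 = (1.82 − 0.82)/2 = 0.5 m; q_3 = 0.44 × 1.19 × 0.5 = 0.2618 m³/s
w_4 = (2.54 − 1.33)/2 = 0.605 m; q_4 = 0.47 × 1.48 × 0.605 = 0.4208 m³/s
w_5 = (3.22 − 1.82)/2 = 0.7 m; q_5 = 0.44 × 1.27 × 0.7 = 0.3912 m³/s
w_6 = (3.58 − 2.54)/2 = 0.52 m; q_6 = 0.52 × 1.50 × 0.52 = 0.4056 m³/s
w_7 = (4.32 − 3.22)/2 = 0.55 m; q_7 = 0.45 × 1.12 × 0.55 = 0.2772 m³/s
w_8 = (4.32 − 3.58)/2 = 0.37 m; q_8 = 0.29 × 0.33 × 0.37 = 0.03541 m³/s
Q = Σ qᵢ = 1.914 m³/s

1.91 m³/s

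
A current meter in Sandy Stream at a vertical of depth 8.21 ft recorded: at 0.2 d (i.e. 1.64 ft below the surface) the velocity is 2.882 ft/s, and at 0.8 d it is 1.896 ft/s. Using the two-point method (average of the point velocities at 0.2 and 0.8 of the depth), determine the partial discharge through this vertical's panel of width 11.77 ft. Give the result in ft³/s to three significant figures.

231 ft³/s

v̄ = (2.882 + 1.896) / 2 = 2.389 ft/s
q = v̄ × d × w = 2.389 × 8.21 × 11.77 = 230.9 ft³/s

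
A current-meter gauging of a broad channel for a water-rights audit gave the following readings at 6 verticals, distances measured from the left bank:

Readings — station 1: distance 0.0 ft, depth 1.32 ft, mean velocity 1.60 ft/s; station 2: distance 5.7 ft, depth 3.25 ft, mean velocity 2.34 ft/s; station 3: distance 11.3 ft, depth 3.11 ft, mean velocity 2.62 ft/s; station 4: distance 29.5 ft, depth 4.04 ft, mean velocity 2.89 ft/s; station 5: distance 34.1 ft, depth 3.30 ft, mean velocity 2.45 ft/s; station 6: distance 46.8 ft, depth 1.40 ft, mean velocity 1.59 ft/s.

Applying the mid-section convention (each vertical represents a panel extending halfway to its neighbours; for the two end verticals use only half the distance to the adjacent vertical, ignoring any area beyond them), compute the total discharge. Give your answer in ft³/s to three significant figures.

363 ft³/s

w_1 = (5.7 − 0.0)/2 = 2.85 ft; q_1 = 1.60 × 1.32 × 2.85 = 6.019 ft³/s
w_2 = (11.3 − 0.0)/2 = 5.65 ft; q_2 = 2.34 × 3.25 × 5.65 = 42.97 ft³/s
w_3 = (29.5 − 5.7)/2 = 11.9 ft; q_3 = 2.62 × 3.11 × 11.9 = 96.96 ft³/s
w_4 = (34.1 − 11.3)/2 = 11.4 ft; q_4 = 2.89 × 4.04 × 11.4 = 133.1 ft³/s
w_5 = (46.8 − 29.5)/2 = 8.65 ft; q_5 = 2.45 × 3.30 × 8.65 = 69.94 ft³/s
w_6 = (46.8 − 34.1)/2 = 6.35 ft; q_6 = 1.59 × 1.40 × 6.35 = 14.14 ft³/s
Q = Σ qᵢ = 363.1 ft³/s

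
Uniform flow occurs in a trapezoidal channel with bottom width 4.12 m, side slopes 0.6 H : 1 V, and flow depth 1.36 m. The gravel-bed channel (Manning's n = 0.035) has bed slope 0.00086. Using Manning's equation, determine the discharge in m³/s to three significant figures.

5.32 m³/s

A = (b + z·y)·y = (4.12 + 0.6×1.36)×1.36 = 6.713 m²
P = b + 2y√(1+z²) = 4.12 + 2×1.36×√(1+0.6²) = 7.292 m
R = A/P = 6.713/7.292 = 0.9206 m
Q = (1/n)·A·R^(2/3)·S^(1/2) = (1/0.035) × 6.713 × 0.9206^(2/3) × 0.00086^(1/2) = 5.323 m³/s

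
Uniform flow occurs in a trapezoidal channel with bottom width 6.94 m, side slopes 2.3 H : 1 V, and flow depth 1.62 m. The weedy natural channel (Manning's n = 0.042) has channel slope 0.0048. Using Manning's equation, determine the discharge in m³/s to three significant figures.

A = (b + z·y)·y = (6.94 + 2.3×1.62)×1.62 = 17.28 m²
P = b + 2y√(1+z²) = 6.94 + 2×1.62×√(1+2.3²) = 15.07 m
R = A/P = 17.28/15.07 = 1.147 m
Q = (1/n)·A·R^(2/3)·S^(1/2) = (1/0.042) × 17.28 × 1.147^(2/3) × 0.0048^(1/2) = 31.23 m³/s

31.2 m³/s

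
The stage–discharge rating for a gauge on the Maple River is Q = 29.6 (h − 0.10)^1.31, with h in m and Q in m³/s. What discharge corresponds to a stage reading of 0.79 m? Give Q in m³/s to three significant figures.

Q = 29.6 × (0.79 − 0.10)^1.31 = 29.6 × 0.69^1.31 = 18.20 m³/s

18.2 m³/s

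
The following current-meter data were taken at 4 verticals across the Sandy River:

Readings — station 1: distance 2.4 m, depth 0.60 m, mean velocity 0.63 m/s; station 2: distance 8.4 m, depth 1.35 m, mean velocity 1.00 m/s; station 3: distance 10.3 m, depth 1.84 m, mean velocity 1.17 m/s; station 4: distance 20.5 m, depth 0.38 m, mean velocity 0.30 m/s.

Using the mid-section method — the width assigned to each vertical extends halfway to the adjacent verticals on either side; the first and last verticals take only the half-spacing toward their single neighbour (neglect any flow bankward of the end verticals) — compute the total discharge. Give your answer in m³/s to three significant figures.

20.1 m³/s

w_1 = (8.4 − 2.4)/2 = 3 m; q_1 = 0.63 × 0.60 × 3 = 1.134 m³/s
w_2 = (10.3 − 2.4)/2 = 3.95 m; q_2 = 1.00 × 1.35 × 3.95 = 5.333 m³/s
w_3 = (20.5 − 8.4)/2 = 6.05 m; q_3 = 1.17 × 1.84 × 6.05 = 13.02 m³/s
w_4 = (20.5 − 10.3)/2 = 5.1 m; q_4 = 0.30 × 0.38 × 5.1 = 0.5814 m³/s
Q = Σ qᵢ = 20.07 m³/s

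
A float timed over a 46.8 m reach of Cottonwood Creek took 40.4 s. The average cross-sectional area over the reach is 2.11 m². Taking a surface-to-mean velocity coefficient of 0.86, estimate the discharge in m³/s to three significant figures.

v_surface = L / t̄ = 46.8 / 40.4 = 1.158 m/s
v_mean = 0.86 × 1.158 = 0.9962 m/s
Q = A × v_mean = 2.11 × 0.9962 = 2.102 m³/s

2.10 m³/s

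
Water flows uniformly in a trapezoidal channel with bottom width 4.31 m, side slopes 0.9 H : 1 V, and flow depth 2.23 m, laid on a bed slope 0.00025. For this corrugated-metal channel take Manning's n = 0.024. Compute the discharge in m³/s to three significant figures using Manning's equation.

11.4 m³/s

A = (b + z·y)·y = (4.31 + 0.9×2.23)×2.23 = 14.09 m²
P = b + 2y√(1+z²) = 4.31 + 2×2.23×√(1+0.9²) = 10.31 m
R = A/P = 14.09/10.31 = 1.366 m
Q = (1/n)·A·R^(2/3)·S^(1/2) = (1/0.024) × 14.09 × 1.366^(2/3) × 0.00025^(1/2) = 11.43 m³/s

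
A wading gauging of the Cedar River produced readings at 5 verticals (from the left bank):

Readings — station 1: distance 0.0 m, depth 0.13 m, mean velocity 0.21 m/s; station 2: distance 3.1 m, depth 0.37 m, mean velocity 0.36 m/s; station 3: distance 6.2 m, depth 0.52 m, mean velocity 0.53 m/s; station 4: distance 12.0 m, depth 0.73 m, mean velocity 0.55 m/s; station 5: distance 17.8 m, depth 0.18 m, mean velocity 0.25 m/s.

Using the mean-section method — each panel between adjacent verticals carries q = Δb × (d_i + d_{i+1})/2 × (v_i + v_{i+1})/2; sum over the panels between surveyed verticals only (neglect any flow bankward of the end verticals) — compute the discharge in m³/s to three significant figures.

Panel 1-2: Δb = 3.1 m, d̄ = (0.13+0.37)/2 = 0.25, v̄ = (0.21+0.36)/2 = 0.285 → q = 3.1×0.25×0.285 = 0.2209 m³/s
Panel 2-3: Δb = 3.1 m, d̄ = (0.37+0.52)/2 = 0.445, v̄ = (0.36+0.53)/2 = 0.445 → q = 3.1×0.445×0.445 = 0.6139 m³/s
Panel 3-4: Δb = 5.8 m, d̄ = (0.52+0.73)/2 = 0.625, v̄ = (0.53+0.55)/2 = 0.54 → q = 5.8×0.625×0.54 = 1.958 m³/s
Panel 4-5: Δb = 5.8 m, d̄ = (0.73+0.18)/2 = 0.455, v̄ = (0.55+0.25)/2 = 0.4 → q = 5.8×0.455×0.4 = 1.056 m³/s
Q = Σ q = 3.848 m³/s

3.85 m³/s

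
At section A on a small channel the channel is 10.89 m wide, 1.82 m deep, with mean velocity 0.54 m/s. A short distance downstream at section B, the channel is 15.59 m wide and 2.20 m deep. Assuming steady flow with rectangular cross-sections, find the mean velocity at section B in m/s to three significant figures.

Q = A₁V₁ = (10.89×1.82) × 0.54 = 10.70 m³/s
A₂ = 15.59 × 2.20 = 34.30 m²
V₂ = Q/A₂ = 10.70/34.30 = 0.3121 m/s

0.312 m/s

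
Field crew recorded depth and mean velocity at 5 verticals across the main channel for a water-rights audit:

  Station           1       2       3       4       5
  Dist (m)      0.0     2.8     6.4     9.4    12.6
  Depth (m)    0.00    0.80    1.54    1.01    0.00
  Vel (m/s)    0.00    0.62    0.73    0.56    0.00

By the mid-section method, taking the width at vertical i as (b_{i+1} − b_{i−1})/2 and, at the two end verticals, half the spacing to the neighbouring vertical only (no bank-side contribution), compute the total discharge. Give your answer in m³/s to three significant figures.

w_2 = (6.4 − 0.0)/2 = 3.2 m; q_2 = 0.62 × 0.80 × 3.2 = 1.587 m³/s
w_3 = (9.4 − 2.8)/2 = 3.3 m; q_3 = 0.73 × 1.54 × 3.3 = 3.710 m³/s
w_4 = (12.6 − 6.4)/2 = 3.1 m; q_4 = 0.56 × 1.01 × 3.1 = 1.753 m³/s
Stations 1, 5 contribute zero (depth or velocity is 0).
Q = Σ qᵢ = 7.050 m³/s

7.05 m³/s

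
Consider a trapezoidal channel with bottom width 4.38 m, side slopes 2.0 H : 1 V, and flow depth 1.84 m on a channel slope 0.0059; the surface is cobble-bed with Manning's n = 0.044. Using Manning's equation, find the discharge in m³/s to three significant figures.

A = (b + z·y)·y = (4.38 + 2.0×1.84)×1.84 = 14.83 m²
P = b + 2y√(1+z²) = 4.38 + 2×1.84×√(1+2.0²) = 12.61 m
R = A/P = 14.83/12.61 = 1.176 m
Q = (1/n)·A·R^(2/3)·S^(1/2) = (1/0.044) × 14.83 × 1.176^(2/3) × 0.0059^(1/2) = 28.85 m³/s

28.8 m³/s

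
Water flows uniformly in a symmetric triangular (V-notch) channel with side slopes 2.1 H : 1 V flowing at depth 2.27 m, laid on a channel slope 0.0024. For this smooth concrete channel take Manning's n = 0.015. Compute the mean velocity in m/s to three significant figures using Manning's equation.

3.32 m/s

A = z·y² = 2.1×2.27² = 10.82 m²
P = 2y√(1+z²) = 2×2.27×√(1+2.1²) = 10.56 m
R = A/P = 10.82/10.56 = 1.025 m
Q = (1/n)·A·R^(2/3)·S^(1/2) = (1/0.015) × 10.82 × 1.025^(2/3) × 0.0024^(1/2) = 35.92 m³/s
V = Q/A = 35.92/10.82 = 3.320 m/s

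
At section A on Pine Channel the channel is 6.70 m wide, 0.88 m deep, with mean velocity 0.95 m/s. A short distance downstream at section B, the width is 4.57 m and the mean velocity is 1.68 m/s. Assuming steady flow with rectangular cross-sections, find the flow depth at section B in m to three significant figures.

0.730 m

Q = A₁V₁ = (6.70×0.88) × 0.95 = 5.601 m³/s
d₂ = Q/(b₂ V₂) = 5.601/(4.57×1.68) = 0.7296 m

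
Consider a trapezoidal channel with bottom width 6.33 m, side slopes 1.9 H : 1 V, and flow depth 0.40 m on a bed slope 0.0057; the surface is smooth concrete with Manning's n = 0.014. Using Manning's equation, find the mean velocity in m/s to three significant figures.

A = (b + z·y)·y = (6.33 + 1.9×0.40)×0.40 = 2.836 m²
P = b + 2y√(1+z²) = 6.33 + 2×0.40×√(1+1.9²) = 8.048 m
R = A/P = 2.836/8.048 = 0.3524 m
Q = (1/n)·A·R^(2/3)·S^(1/2) = (1/0.014) × 2.836 × 0.3524^(2/3) × 0.0057^(1/2) = 7.630 m³/s
V = Q/A = 7.630/2.836 = 2.691 m/s

2.69 m/s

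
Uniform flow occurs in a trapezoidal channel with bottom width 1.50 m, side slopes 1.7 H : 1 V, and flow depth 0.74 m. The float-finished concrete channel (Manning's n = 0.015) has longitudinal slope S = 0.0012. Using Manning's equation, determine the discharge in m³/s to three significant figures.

A = (b + z·y)·y = (1.50 + 1.7×0.74)×0.74 = 2.041 m²
P = b + 2y√(1+z²) = 1.50 + 2×0.74×√(1+1.7²) = 4.419 m
R = A/P = 2.041/4.419 = 0.4618 m
Q = (1/n)·A·R^(2/3)·S^(1/2) = (1/0.015) × 2.041 × 0.4618^(2/3) × 0.0012^(1/2) = 2.816 m³/s

2.82 m³/s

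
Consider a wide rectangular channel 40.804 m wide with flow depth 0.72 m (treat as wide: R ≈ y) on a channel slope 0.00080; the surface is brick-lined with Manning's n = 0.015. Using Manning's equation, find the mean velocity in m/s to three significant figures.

A = b·y = 40.804 × 0.72 = 29.38 m²
Wide channel: R ≈ y = 0.72 m
Q = (1/n)·A·R^(2/3)·S^(1/2) = (1/0.015) × 29.38 × 0.7200^(2/3) × 0.00080^(1/2) = 44.50 m³/s
V = Q/A = 44.50/29.38 = 1.515 m/s

1.51 m/s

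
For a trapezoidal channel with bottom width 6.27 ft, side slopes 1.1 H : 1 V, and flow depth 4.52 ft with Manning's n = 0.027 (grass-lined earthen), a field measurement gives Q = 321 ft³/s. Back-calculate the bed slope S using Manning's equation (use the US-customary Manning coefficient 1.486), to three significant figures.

A = (b + z·y)·y = (6.27 + 1.1×4.52)×4.52 = 50.81 ft²
P = b + 2y√(1+z²) = 6.27 + 2×4.52×√(1+1.1²) = 19.71 ft
R = A/P = 50.81/19.71 = 2.578 ft
S = (Q·n / (1.486·A·R^(2/3)))² = (321×0.027 / (1.486×50.81×1.880))² = 0.003727

0.00373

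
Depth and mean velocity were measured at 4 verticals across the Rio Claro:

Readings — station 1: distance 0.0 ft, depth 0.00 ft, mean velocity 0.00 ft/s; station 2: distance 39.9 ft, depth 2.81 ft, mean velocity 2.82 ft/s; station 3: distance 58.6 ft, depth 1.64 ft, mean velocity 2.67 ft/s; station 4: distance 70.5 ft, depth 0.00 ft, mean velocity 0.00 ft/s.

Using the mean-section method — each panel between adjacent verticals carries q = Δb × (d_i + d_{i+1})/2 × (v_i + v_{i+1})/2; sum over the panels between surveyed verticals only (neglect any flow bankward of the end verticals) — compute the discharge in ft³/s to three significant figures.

Panel 1-2: Δb = 39.9 ft, d̄ = (0.00+2.81)/2 = 1.405, v̄ = (0.00+2.82)/2 = 1.41 → q = 39.9×1.405×1.41 = 79.04 ft³/s
Panel 2-3: Δb = 18.7 ft, d̄ = (2.81+1.64)/2 = 2.225, v̄ = (2.82+2.67)/2 = 2.745 → q = 18.7×2.225×2.745 = 114.2 ft³/s
Panel 3-4: Δb = 11.9 ft, d̄ = (1.64+0.00)/2 = 0.82, v̄ = (2.67+0.00)/2 = 1.335 → q = 11.9×0.82×1.335 = 13.03 ft³/s
Q = Σ q = 206.3 ft³/s

206 ft³/s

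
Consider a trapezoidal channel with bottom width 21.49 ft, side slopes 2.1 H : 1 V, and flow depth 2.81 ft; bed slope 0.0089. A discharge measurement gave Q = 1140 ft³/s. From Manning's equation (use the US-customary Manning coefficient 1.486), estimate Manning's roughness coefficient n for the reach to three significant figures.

A = (b + z·y)·y = (21.49 + 2.1×2.81)×2.81 = 76.97 ft²
P = b + 2y√(1+z²) = 21.49 + 2×2.81×√(1+2.1²) = 34.56 ft
R = A/P = 76.97/34.56 = 2.227 ft
n = (1.486/Q)·A·R^(2/3)·S^(1/2) = (1.486/1140) × 76.97 × 1.705 × 0.09434 = 0.01614

0.0161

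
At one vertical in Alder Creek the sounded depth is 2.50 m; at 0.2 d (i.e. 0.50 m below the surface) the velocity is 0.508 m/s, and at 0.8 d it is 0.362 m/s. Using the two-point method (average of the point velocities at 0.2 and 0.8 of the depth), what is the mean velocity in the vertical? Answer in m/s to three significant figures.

0.435 m/s

v̄ = (0.508 + 0.362) / 2 = 0.4350 m/s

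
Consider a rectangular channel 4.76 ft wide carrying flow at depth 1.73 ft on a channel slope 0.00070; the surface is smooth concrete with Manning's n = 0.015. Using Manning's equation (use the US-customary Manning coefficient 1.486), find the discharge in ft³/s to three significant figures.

21.6 ft³/s

A = b·y = 4.76 × 1.73 = 8.235 ft²
P = b + 2y = 4.76 + 2×1.73 = 8.220 ft
R = A/P = 8.235/8.220 = 1.002 ft
Q = (1.486/n)·A·R^(2/3)·S^(1/2) = (1.486/0.015) × 8.235 × 1.002^(2/3) × 0.00070^(1/2) = 21.61 ft³/s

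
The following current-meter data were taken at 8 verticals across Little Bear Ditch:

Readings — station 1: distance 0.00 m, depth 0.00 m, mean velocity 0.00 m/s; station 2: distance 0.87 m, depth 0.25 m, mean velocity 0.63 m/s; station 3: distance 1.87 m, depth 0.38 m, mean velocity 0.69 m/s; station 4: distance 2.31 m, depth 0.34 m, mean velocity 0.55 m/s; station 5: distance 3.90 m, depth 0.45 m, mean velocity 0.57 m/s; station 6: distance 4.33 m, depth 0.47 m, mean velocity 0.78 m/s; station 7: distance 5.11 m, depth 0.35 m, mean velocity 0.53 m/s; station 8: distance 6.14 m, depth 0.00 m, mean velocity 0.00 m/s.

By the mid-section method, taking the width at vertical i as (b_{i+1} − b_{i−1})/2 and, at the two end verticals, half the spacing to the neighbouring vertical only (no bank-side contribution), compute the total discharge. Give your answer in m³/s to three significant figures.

1.17 m³/s

w_2 = (1.87 − 0.00)/2 = 0.935 m; q_2 = 0.63 × 0.25 × 0.935 = 0.1473 m³/s
w_3 = (2.31 − 0.87)/2 = 0.72 m; q_3 = 0.69 × 0.38 × 0.72 = 0.1888 m³/s
w_4 = (3.90 − 1.87)/2 = 1.015 m; q_4 = 0.55 × 0.34 × 1.015 = 0.1898 m³/s
w_5 = (4.33 − 2.31)/2 = 1.01 m; q_5 = 0.57 × 0.45 × 1.01 = 0.2591 m³/s
w_6 = (5.11 − 3.90)/2 = 0.605 m; q_6 = 0.78 × 0.47 × 0.605 = 0.2218 m³/s
w_7 = (6.14 − 4.33)/2 = 0.905 m; q_7 = 0.53 × 0.35 × 0.905 = 0.1679 m³/s
Stations 1, 8 contribute zero (depth or velocity is 0).
Q = Σ qᵢ = 1.175 m³/s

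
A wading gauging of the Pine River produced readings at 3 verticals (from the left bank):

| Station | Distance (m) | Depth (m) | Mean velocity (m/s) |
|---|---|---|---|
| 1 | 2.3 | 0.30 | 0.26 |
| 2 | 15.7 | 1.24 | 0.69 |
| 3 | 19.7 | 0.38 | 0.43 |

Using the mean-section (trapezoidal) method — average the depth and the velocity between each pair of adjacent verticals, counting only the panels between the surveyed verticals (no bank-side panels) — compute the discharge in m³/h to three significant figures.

24200 m³/h

Panel 1-2: Δb = 13.4 m, d̄ = (0.30+1.24)/2 = 0.77, v̄ = (0.26+0.69)/2 = 0.475 → q = 13.4×0.77×0.475 = 4.901 m³/s
Panel 2-3: Δb = 4 m, d̄ = (1.24+0.38)/2 = 0.81, v̄ = (0.69+0.43)/2 = 0.56 → q = 4×0.81×0.56 = 1.814 m³/s
Q = Σ q = 6.715 m³/s
= 6.715 × 3600 = 24180 m³/h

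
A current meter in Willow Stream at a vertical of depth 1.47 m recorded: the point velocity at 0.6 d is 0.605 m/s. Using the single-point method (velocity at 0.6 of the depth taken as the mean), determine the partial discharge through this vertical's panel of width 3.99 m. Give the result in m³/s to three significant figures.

3.55 m³/s

v̄ = v₀.₆ = 0.605 m/s
q = v̄ × d × w = 0.6050 × 1.47 × 3.99 = 3.549 m³/s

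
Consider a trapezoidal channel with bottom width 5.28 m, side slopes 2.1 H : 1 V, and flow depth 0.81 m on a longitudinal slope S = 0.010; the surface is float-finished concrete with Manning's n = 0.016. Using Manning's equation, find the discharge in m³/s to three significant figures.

25.8 m³/s

A = (b + z·y)·y = (5.28 + 2.1×0.81)×0.81 = 5.655 m²
P = b + 2y√(1+z²) = 5.28 + 2×0.81×√(1+2.1²) = 9.048 m
R = A/P = 5.655/9.048 = 0.6250 m
Q = (1/n)·A·R^(2/3)·S^(1/2) = (1/0.016) × 5.655 × 0.6250^(2/3) × 0.010^(1/2) = 25.83 m³/s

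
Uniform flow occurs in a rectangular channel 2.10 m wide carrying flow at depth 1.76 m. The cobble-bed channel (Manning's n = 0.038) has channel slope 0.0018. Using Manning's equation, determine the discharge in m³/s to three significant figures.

3.12 m³/s

A = b·y = 2.10 × 1.76 = 3.696 m²
P = b + 2y = 2.10 + 2×1.76 = 5.620 m
R = A/P = 3.696/5.620 = 0.6577 m
Q = (1/n)·A·R^(2/3)·S^(1/2) = (1/0.038) × 3.696 × 0.6577^(2/3) × 0.0018^(1/2) = 3.121 m³/s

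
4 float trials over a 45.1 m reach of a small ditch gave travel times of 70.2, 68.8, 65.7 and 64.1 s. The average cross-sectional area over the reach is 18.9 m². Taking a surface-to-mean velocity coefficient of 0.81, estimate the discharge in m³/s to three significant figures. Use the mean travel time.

10.3 m³/s

t̄ = (70.2 + 68.8 + 65.7 + 64.1) / 4 = 67.2 s
v_surface = L / t̄ = 45.1 / 67.2 = 0.6711 m/s
v_mean = 0.81 × 0.6711 = 0.5436 m/s
Q = A × v_mean = 18.9 × 0.5436 = 10.27 m³/s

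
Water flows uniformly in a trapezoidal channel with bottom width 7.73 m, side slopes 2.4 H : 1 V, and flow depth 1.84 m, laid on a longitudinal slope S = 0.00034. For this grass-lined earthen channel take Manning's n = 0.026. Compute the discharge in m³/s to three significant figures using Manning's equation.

A = (b + z·y)·y = (7.73 + 2.4×1.84)×1.84 = 22.35 m²
P = b + 2y√(1+z²) = 7.73 + 2×1.84×√(1+2.4²) = 17.30 m
R = A/P = 22.35/17.30 = 1.292 m
Q = (1/n)·A·R^(2/3)·S^(1/2) = (1/0.026) × 22.35 × 1.292^(2/3) × 0.00034^(1/2) = 18.80 m³/s

18.8 m³/s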